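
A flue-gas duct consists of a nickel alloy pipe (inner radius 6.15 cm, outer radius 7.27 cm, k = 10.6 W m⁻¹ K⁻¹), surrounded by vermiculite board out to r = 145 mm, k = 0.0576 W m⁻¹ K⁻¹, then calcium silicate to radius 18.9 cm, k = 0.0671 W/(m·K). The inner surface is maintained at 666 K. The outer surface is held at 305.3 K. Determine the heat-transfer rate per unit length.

Resistance network (inner→outer):
  R'_nickel alloy = ln(0.0727/0.0615)/(2πk) = 0.1673/(2π·10.6) = 0.002512 m·K/W
  R'_vermiculite board = ln(0.145/0.0727)/(2πk) = 0.6904/(2π·0.0576) = 1.908 m·K/W
  R'_calcium silicate = ln(0.189/0.145)/(2πk) = 0.2650/(2π·0.0671) = 0.6286 m·K/W
ΣR = 0.002512 + 1.908 + 0.6286 = 2.539 m·K/W
Q' = ΔT/ΣR = (666 K − 305.3 K)/2.539 = 142 W/m

Q' = 142 W/m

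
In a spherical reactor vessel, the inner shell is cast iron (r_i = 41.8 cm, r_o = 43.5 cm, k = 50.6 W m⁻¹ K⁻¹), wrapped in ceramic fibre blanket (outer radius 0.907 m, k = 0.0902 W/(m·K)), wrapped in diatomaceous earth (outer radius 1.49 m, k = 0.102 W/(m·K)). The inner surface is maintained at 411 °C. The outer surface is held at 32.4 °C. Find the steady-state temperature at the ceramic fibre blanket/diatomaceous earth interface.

Treat each layer as a resistance in series:
  R_cast iron = (1/0.418 − 1/0.435)/(4πk) = 0.09349/(4π·50.6) = 1.470×10^-4 K/W
  R_ceramic fibre blanket = (1/0.435 − 1/0.907)/(4πk) = 1.196/(4π·0.0902) = 1.055 K/W
  R_diatomaceous earth = (1/0.907 − 1/1.49)/(4πk) = 0.4314/(4π·0.102) = 0.3366 K/W
ΣR = 1.470×10^-4 + 1.055 + 0.3366 = 1.392 K/W
Q = ΔT/ΣR = (411 °C − 32.4 °C)/1.392 = 272.0 W
From the inner boundary to the ceramic fibre blanket/diatomaceous earth interface, ΣR_partial = 1.055 K/W.
T_interface = T_in − Q·ΣR_partial = 411 °C − (272.0)(1.055) = 124 °C

T = 124 °C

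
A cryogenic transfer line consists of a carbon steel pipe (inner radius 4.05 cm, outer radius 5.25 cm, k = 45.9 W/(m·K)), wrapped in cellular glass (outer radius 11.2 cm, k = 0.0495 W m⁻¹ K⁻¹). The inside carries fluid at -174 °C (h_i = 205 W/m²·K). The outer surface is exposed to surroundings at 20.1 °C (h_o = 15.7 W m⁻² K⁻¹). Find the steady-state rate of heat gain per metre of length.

Q' = 76.2 W/m

Resistance network (inner→outer):
  R'_conv,in = 1/(2πr h) = 1/(2π·0.0405·205) = 0.01917 m·K/W
  R'_carbon steel = ln(0.0525/0.0405)/(2πk) = 0.2595/(2π·45.9) = 8.998×10^-4 m·K/W
  R'_cellular glass = ln(0.112/0.0525)/(2πk) = 0.7577/(2π·0.0495) = 2.436 m·K/W
  R'_conv,out = 1/(2πr h) = 1/(2π·0.112·15.7) = 0.09051 m·K/W
ΣR = 0.01917 + 8.998×10^-4 + 2.436 + 0.09051 = 2.547 m·K/W
Q' = ΔT/ΣR = (-174 °C − 20.1 °C)/2.547 = -76.2 W/m
(Negative Q' ⇒ heat flows inward; heat gain = 76.2 W/m.)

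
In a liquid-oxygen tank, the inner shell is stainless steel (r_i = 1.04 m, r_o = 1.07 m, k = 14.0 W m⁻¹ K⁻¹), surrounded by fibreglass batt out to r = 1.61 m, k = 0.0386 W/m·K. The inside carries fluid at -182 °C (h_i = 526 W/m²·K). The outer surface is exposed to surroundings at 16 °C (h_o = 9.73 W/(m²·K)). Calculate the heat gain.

Q = 305 W

Series thermal resistances, inner to outer:
  R_conv,in = 1/(4πr²h) = 1/(4π·1.04²·526) = 1.399×10^-4 K/W
  R_stainless steel = (1/1.04 − 1/1.07)/(4πk) = 0.02696/(4π·14.0) = 1.532×10^-4 K/W
  R_fibreglass batt = (1/1.07 − 1/1.61)/(4πk) = 0.3135/(4π·0.0386) = 0.6462 K/W
  R_conv,out = 1/(4πr²h) = 1/(4π·1.61²·9.73) = 0.003155 K/W
ΣR = 1.399×10^-4 + 1.532×10^-4 + 0.6462 + 0.003155 = 0.6496 K/W
Q = ΔT/ΣR = (-182 °C − 16 °C)/0.6496 = -305 W
(Negative Q ⇒ heat flows inward; heat gain = 305 W.)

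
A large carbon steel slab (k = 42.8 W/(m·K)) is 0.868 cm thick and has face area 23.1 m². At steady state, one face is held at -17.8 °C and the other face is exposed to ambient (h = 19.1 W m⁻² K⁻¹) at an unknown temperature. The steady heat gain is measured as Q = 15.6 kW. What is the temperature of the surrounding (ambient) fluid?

Sum the resistances:
  R_carbon steel = L/(kA) = 0.00868/(42.8·23.1) = 8.779×10^-6 K/W
  R_conv,out = 1/(hA) = 1/(19.1·23.1) = 0.002266 K/W
ΣR = 0.002275 K/W
ΔT = Q·ΣR = 15600 × 0.002275 = 35.49 K
Heat flows inward, so T_out = T_in + ΔT = -17.8 + 35.49 = 17.7 °C

T_out = 17.7 °C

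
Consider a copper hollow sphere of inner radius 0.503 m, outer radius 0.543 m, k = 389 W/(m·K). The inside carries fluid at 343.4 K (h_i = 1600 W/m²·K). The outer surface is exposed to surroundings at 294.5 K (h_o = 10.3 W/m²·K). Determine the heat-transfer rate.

Resistance network (inner→outer):
  R_conv,in = 1/(4πr²h) = 1/(4π·0.503²·1600) = 1.966×10^-4 K/W
  R_copper = (1/0.503 − 1/0.543)/(4πk) = 0.1465/(4π·389) = 2.996×10^-5 K/W
  R_conv,out = 1/(4πr²h) = 1/(4π·0.543²·10.3) = 0.02620 K/W
ΣR = 1.966×10^-4 + 2.996×10^-5 + 0.02620 = 0.02643 K/W
Q = ΔT/ΣR = (343.4 K − 294.5 K)/0.02643 = 1850 W

Q = 1850 W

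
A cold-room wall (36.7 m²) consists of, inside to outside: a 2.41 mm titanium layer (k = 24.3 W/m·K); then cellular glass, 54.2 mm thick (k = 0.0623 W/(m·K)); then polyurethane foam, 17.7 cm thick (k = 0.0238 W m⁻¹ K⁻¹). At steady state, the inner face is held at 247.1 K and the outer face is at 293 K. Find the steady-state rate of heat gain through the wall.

Q = 203 W

Series thermal resistances, inner to outer:
  R_titanium = L/(kA) = 0.00241/(24.3·36.7) = 2.702×10^-6 K/W
  R_cellular glass = L/(kA) = 0.0542/(0.0623·36.7) = 0.02371 K/W
  R_polyurethane foam = L/(kA) = 0.177/(0.0238·36.7) = 0.2026 K/W
ΣR = 2.702×10^-6 + 0.02371 + 0.2026 = 0.2263 K/W
Q = ΔT/ΣR = (247.1 K − 293 K)/0.2263 = -203 W
(Negative Q ⇒ heat flows inward; heat gain = 203 W.)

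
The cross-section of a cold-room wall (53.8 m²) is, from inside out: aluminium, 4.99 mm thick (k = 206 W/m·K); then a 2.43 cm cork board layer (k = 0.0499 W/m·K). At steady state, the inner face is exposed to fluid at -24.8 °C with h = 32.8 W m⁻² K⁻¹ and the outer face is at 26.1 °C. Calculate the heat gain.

Q = 5290 W

Resistance network (inner→outer):
  R_conv,in = 1/(hA) = 1/(32.8·53.8) = 5.667×10^-4 K/W
  R_aluminium = L/(kA) = 0.00499/(206·53.8) = 4.502×10^-7 K/W
  R_cork board = L/(kA) = 0.0243/(0.0499·53.8) = 0.009052 K/W
ΣR = 5.667×10^-4 + 4.502×10^-7 + 0.009052 = 0.009619 K/W
Q = ΔT/ΣR = (-24.8 °C − 26.1 °C)/0.009619 = -5290 W
(Negative Q ⇒ heat flows inward; heat gain = 5290 W.)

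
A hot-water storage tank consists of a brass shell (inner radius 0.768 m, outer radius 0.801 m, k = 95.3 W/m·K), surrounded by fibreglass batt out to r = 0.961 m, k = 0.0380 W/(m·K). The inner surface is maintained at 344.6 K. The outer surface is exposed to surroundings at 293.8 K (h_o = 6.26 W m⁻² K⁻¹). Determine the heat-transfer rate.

Resistance network (inner→outer):
  R_brass = (1/0.768 − 1/0.801)/(4πk) = 0.05364/(4π·95.3) = 4.479×10^-5 K/W
  R_fibreglass batt = (1/0.801 − 1/0.961)/(4πk) = 0.2079/(4π·0.0380) = 0.4353 K/W
  R_conv,out = 1/(4πr²h) = 1/(4π·0.961²·6.26) = 0.01376 K/W
ΣR = 4.479×10^-5 + 0.4353 + 0.01376 = 0.4491 K/W
Q = ΔT/ΣR = (344.6 K − 293.8 K)/0.4491 = 113 W

Q = 113 W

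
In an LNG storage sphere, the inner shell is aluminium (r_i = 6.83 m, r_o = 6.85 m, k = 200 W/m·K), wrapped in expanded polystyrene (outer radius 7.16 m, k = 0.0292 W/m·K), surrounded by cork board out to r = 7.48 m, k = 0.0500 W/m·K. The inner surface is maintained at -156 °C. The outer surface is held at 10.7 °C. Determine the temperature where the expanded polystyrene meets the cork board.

Series thermal resistances, inner to outer:
  R_aluminium = (1/6.83 − 1/6.85)/(4πk) = 4.275×10^-4/(4π·200) = 1.701×10^-7 K/W
  R_expanded polystyrene = (1/6.85 − 1/7.16)/(4πk) = 0.006321/(4π·0.0292) = 0.01723 K/W
  R_cork board = (1/7.16 − 1/7.48)/(4πk) = 0.005975/(4π·0.0500) = 0.009509 K/W
ΣR = 1.701×10^-7 + 0.01723 + 0.009509 = 0.02674 K/W
Q = ΔT/ΣR = (-156 °C − 10.7 °C)/0.02674 = -6234 W
From the inner boundary to the expanded polystyrene/cork board interface, ΣR_partial = 0.01723 K/W.
T_interface = T_in − Q·ΣR_partial = -156 °C − (-6234)(0.01723) = -48.6 °C

T = -48.6 °C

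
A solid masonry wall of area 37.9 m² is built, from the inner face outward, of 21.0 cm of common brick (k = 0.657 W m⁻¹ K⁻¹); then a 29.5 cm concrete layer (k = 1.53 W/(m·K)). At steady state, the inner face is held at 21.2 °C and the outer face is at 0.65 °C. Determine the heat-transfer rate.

Q = 1520 W

Resistance network (inner→outer):
  R_common brick = L/(kA) = 0.210/(0.657·37.9) = 0.008434 K/W
  R_concrete = L/(kA) = 0.295/(1.53·37.9) = 0.005087 K/W
ΣR = 0.008434 + 0.005087 = 0.01352 K/W
Q = ΔT/ΣR = (21.2 °C − 0.65 °C)/0.01352 = 1520 W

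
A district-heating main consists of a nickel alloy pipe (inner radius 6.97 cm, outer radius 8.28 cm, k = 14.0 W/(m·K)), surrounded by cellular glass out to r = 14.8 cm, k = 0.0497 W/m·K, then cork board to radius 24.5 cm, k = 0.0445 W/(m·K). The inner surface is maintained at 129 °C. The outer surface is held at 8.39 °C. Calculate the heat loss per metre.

Q' = 32.9 W/m

Treat each layer as a resistance in series:
  R'_nickel alloy = ln(0.0828/0.0697)/(2πk) = 0.1722/(2π·14.0) = 0.001958 m·K/W
  R'_cellular glass = ln(0.148/0.0828)/(2πk) = 0.5808/(2π·0.0497) = 1.860 m·K/W
  R'_cork board = ln(0.245/0.148)/(2πk) = 0.5040/(2π·0.0445) = 1.803 m·K/W
ΣR = 0.001958 + 1.860 + 1.803 = 3.665 m·K/W
Q' = ΔT/ΣR = (129 °C − 8.39 °C)/3.665 = 32.9 W/m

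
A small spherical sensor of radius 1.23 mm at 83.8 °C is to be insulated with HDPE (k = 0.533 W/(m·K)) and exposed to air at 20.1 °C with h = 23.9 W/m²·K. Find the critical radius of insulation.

For a sphere, r_cr = 2k_ins/h = 2·0.533/23.9 = 0.0446 m = 4.46 cm

r_cr = 4.46 cm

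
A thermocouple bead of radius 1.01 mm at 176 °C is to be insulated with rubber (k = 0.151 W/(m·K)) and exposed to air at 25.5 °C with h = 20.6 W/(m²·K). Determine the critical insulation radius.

r_cr = 1.47 cm

For a sphere, r_cr = 2k_ins/h = 2·0.151/20.6 = 0.0147 m = 1.47 cm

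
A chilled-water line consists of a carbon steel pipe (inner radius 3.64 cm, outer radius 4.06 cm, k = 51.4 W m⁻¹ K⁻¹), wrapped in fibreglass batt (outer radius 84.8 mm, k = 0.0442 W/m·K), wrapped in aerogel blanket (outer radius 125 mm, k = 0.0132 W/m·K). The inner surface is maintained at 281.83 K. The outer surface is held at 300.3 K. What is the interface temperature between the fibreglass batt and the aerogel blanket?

T = 288.5 K

Series thermal resistances, inner to outer:
  R'_carbon steel = ln(0.0406/0.0364)/(2πk) = 0.1092/(2π·51.4) = 3.381×10^-4 m·K/W
  R'_fibreglass batt = ln(0.0848/0.0406)/(2πk) = 0.7365/(2π·0.0442) = 2.652 m·K/W
  R'_aerogel blanket = ln(0.125/0.0848)/(2πk) = 0.3880/(2π·0.0132) = 4.678 m·K/W
ΣR = 3.381×10^-4 + 2.652 + 4.678 = 7.330 m·K/W
Q' = ΔT/ΣR = (281.83 K − 300.3 K)/7.330 = -2.520 W/m
From the inner boundary to the fibreglass batt/aerogel blanket interface, ΣR_partial = 2.652 m·K/W.
T_interface = T_in − Q'·ΣR_partial = 281.83 K − (-2.520)(2.652) = 288.5 K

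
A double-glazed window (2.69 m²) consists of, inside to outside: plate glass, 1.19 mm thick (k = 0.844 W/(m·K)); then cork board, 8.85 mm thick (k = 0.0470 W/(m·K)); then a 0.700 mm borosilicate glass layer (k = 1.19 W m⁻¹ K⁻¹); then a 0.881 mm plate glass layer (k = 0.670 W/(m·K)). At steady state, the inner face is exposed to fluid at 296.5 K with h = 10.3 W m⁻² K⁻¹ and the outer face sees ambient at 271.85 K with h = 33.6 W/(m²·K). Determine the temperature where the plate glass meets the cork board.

Resistance network (inner→outer):
  R_conv,in = 1/(hA) = 1/(10.3·2.69) = 0.03609 K/W
  R_plate glass = L/(kA) = 0.00119/(0.844·2.69) = 5.241×10^-4 K/W
  R_cork board = L/(kA) = 0.00885/(0.0470·2.69) = 0.07000 K/W
  R_borosilicate glass = L/(kA) = 7.00×10^-4/(1.19·2.69) = 2.187×10^-4 K/W
  R_plate glass = L/(kA) = 8.81×10^-4/(0.670·2.69) = 4.888×10^-4 K/W
  R_conv,out = 1/(hA) = 1/(33.6·2.69) = 0.01106 K/W
ΣR = 0.03609 + 5.241×10^-4 + 0.07000 + 2.187×10^-4 + 4.888×10^-4 + 0.01106 = 0.1184 K/W
Q = ΔT/ΣR = (296.5 K − 271.85 K)/0.1184 = 208.2 W
From the inner boundary to the plate glass/cork board interface, ΣR_partial = 0.03661 K/W.
T_interface = T_in − Q·ΣR_partial = 296.5 K − (208.2)(0.03661) = 288.9 K

T = 288.9 K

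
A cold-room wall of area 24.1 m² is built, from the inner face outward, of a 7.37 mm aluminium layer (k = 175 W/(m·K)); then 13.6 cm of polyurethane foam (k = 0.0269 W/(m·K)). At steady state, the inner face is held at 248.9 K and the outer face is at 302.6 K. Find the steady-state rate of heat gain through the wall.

Resistance network (inner→outer):
  R_aluminium = L/(kA) = 0.00737/(175·24.1) = 1.747×10^-6 K/W
  R_polyurethane foam = L/(kA) = 0.136/(0.0269·24.1) = 0.2098 K/W
ΣR = 1.747×10^-6 + 0.2098 = 0.2098 K/W
Q = ΔT/ΣR = (248.9 K − 302.6 K)/0.2098 = -256 W
(Negative Q ⇒ heat flows inward; heat gain = 256 W.)

Q = 256 W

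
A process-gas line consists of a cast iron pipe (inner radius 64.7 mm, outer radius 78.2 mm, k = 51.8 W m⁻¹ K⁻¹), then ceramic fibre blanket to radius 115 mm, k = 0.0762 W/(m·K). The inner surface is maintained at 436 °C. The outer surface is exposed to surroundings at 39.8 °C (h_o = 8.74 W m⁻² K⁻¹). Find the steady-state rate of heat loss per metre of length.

Resistance network (inner→outer):
  R'_cast iron = ln(0.0782/0.0647)/(2πk) = 0.1895/(2π·51.8) = 5.823×10^-4 m·K/W
  R'_ceramic fibre blanket = ln(0.115/0.0782)/(2πk) = 0.3857/(2π·0.0762) = 0.8055 m·K/W
  R'_conv,out = 1/(2πr h) = 1/(2π·0.115·8.74) = 0.1583 m·K/W
ΣR = 5.823×10^-4 + 0.8055 + 0.1583 = 0.9644 m·K/W
Q' = ΔT/ΣR = (436 °C − 39.8 °C)/0.9644 = 411 W/m

Q' = 411 W/m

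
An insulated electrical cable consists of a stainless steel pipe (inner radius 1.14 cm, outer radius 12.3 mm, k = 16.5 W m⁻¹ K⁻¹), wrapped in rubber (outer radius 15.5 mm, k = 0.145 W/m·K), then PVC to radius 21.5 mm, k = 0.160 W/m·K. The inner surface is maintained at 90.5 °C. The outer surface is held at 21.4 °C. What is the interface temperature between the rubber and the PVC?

Series thermal resistances, inner to outer:
  R'_stainless steel = ln(0.0123/0.0114)/(2πk) = 0.07599/(2π·16.5) = 7.329×10^-4 m·K/W
  R'_rubber = ln(0.0155/0.0123)/(2πk) = 0.2312/(2π·0.145) = 0.2538 m·K/W
  R'_PVC = ln(0.0215/0.0155)/(2πk) = 0.3272/(2π·0.160) = 0.3255 m·K/W
ΣR = 7.329×10^-4 + 0.2538 + 0.3255 = 0.5800 m·K/W
Q' = ΔT/ΣR = (90.5 °C − 21.4 °C)/0.5800 = 119.1 W/m
From the inner boundary to the rubber/PVC interface, ΣR_partial = 0.2545 m·K/W.
T_interface = T_in − Q'·ΣR_partial = 90.5 °C − (119.1)(0.2545) = 60.2 °C

T = 60.2 °C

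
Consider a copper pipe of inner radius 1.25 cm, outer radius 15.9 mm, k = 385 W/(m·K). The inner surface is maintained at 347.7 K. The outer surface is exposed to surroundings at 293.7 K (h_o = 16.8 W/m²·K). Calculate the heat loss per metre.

Series thermal resistances, inner to outer:
  R'_copper = ln(0.0159/0.0125)/(2πk) = 0.2406/(2π·385) = 9.946×10^-5 m·K/W
  R'_conv,out = 1/(2πr h) = 1/(2π·0.0159·16.8) = 0.5958 m·K/W
ΣR = 9.946×10^-5 + 0.5958 = 0.5959 m·K/W
Q' = ΔT/ΣR = (347.7 K − 293.7 K)/0.5959 = 90.6 W/m

Q' = 90.6 W/m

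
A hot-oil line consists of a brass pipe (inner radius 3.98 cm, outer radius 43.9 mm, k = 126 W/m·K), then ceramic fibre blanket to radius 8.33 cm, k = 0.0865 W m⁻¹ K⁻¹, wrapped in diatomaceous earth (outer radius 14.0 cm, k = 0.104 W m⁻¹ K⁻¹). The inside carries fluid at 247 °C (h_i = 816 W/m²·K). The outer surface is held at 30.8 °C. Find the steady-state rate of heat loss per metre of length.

Q' = 109 W/m

Series thermal resistances, inner to outer:
  R'_conv,in = 1/(2πr h) = 1/(2π·0.0398·816) = 0.004901 m·K/W
  R'_brass = ln(0.0439/0.0398)/(2πk) = 0.09805/(2π·126) = 1.238×10^-4 m·K/W
  R'_ceramic fibre blanket = ln(0.0833/0.0439)/(2πk) = 0.6405/(2π·0.0865) = 1.179 m·K/W
  R'_diatomaceous earth = ln(0.140/0.0833)/(2πk) = 0.5192/(2π·0.104) = 0.7945 m·K/W
ΣR = 0.004901 + 1.238×10^-4 + 1.179 + 0.7945 = 1.979 m·K/W
Q' = ΔT/ΣR = (247 °C − 30.8 °C)/1.979 = 109 W/m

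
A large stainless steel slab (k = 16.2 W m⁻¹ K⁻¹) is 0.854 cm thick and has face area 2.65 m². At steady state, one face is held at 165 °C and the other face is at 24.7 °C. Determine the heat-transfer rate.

Q = 705 kW

Q = kA·ΔT/L = 16.2 × 2.65 × |165 °C − 24.7 °C| / 0.00854 = 7.05×10^5 W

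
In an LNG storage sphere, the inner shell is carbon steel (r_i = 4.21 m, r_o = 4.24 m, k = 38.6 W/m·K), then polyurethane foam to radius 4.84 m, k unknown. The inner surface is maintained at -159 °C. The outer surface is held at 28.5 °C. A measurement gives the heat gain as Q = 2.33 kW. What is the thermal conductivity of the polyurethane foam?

ΣR = ΔT/Q = |-159 − 28.5|/2330 = 0.08047 K/W
Known resistances:
  R_carbon steel = (1/4.21 − 1/4.24)/(4πk) = 0.001681/(4π·38.6) = 3.465×10^-6 K/W
R_polyurethane foam = ΣR − ΣR_known = 0.08047 − 3.465×10^-6 = 0.08047 K/W
(1/r₁−1/r₂)/(4πk) = 0.08047 ⇒ k = 0.02924/(4π·0.08047) = 0.0289 W/m·K

k = 0.0289 W/m·K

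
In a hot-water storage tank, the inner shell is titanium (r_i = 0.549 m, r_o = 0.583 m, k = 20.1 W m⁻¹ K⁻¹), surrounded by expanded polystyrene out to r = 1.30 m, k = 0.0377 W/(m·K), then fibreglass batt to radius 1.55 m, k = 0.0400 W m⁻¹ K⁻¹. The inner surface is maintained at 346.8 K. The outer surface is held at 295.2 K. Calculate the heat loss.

Q = 23.0 W

Resistance network (inner→outer):
  R_titanium = (1/0.549 − 1/0.583)/(4πk) = 0.1062/(4π·20.1) = 4.206×10^-4 K/W
  R_expanded polystyrene = (1/0.583 − 1/1.30)/(4πk) = 0.9460/(4π·0.0377) = 1.997 K/W
  R_fibreglass batt = (1/1.30 − 1/1.55)/(4πk) = 0.1241/(4π·0.0400) = 0.2468 K/W
ΣR = 4.206×10^-4 + 1.997 + 0.2468 = 2.244 K/W
Q = ΔT/ΣR = (346.8 K − 295.2 K)/2.244 = 23.0 W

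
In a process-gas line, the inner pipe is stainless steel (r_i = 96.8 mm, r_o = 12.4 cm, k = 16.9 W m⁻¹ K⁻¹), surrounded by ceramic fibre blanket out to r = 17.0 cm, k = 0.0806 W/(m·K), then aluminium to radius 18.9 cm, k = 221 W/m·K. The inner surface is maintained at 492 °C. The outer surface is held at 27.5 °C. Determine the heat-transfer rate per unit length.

Series thermal resistances, inner to outer:
  R'_stainless steel = ln(0.124/0.0968)/(2πk) = 0.2476/(2π·16.9) = 0.002332 m·K/W
  R'_ceramic fibre blanket = ln(0.170/0.124)/(2πk) = 0.3155/(2π·0.0806) = 0.6230 m·K/W
  R'_aluminium = ln(0.189/0.170)/(2πk) = 0.1059/(2π·221) = 7.630×10^-5 m·K/W
ΣR = 0.002332 + 0.6230 + 7.630×10^-5 = 0.6254 m·K/W
Q' = ΔT/ΣR = (492 °C − 27.5 °C)/0.6254 = 743 W/m

Q' = 743 W/m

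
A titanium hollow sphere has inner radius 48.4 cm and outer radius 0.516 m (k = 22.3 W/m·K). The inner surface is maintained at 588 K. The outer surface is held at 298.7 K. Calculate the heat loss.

Q = 633 kW

Q = 4πk·ΔT/(1/r₁ − 1/r₂) = 4π × 22.3 × 289.3 / (1/0.484 − 1/0.516) = 6.33×10^5 W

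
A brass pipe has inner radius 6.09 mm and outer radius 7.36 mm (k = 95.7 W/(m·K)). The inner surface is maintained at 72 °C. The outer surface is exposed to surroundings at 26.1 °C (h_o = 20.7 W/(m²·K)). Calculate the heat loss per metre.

Q' = 43.9 W/m

Series thermal resistances, inner to outer:
  R'_brass = ln(0.00736/0.00609)/(2πk) = 0.1894/(2π·95.7) = 3.150×10^-4 m·K/W
  R'_conv,out = 1/(2πr h) = 1/(2π·0.00736·20.7) = 1.045 m·K/W
ΣR = 3.150×10^-4 + 1.045 = 1.045 m·K/W
Q' = ΔT/ΣR = (72 °C − 26.1 °C)/1.045 = 43.9 W/m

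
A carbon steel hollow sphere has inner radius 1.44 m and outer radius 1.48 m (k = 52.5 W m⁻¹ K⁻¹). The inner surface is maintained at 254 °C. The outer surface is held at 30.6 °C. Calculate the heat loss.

Q = 7850 kW

Q = 4πk·ΔT/(1/r₁ − 1/r₂) = 4π × 52.5 × 223.4 / (1/1.44 − 1/1.48) = 7.85×10^6 W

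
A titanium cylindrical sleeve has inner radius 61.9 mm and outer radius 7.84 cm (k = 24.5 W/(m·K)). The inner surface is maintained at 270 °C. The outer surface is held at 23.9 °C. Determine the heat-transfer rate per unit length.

Q' = 1.60×10^5 W/m

Q' = 2πk·ΔT/ln(r₂/r₁) = 2π × 24.5 × 246.1 / ln(0.0784/0.0619) = 1.60×10^5 W/m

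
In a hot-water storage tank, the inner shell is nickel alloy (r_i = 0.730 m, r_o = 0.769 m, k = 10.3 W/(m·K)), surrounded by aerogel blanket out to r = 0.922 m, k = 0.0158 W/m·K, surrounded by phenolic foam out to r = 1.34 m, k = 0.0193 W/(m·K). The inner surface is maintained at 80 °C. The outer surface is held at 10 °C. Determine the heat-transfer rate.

Q = 28.2 W

Treat each layer as a resistance in series:
  R_nickel alloy = (1/0.730 − 1/0.769)/(4πk) = 0.06947/(4π·10.3) = 5.367×10^-4 K/W
  R_aerogel blanket = (1/0.769 − 1/0.922)/(4πk) = 0.2158/(4π·0.0158) = 1.087 K/W
  R_phenolic foam = (1/0.922 − 1/1.34)/(4πk) = 0.3383/(4π·0.0193) = 1.395 K/W
ΣR = 5.367×10^-4 + 1.087 + 1.395 = 2.483 K/W
Q = ΔT/ΣR = (80 °C − 10 °C)/2.483 = 28.2 W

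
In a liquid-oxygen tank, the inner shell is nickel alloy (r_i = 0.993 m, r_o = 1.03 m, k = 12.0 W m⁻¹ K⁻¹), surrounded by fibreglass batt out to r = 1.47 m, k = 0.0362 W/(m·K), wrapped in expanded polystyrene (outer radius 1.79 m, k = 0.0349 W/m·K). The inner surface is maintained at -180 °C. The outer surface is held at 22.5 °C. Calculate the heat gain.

Resistance network (inner→outer):
  R_nickel alloy = (1/0.993 − 1/1.03)/(4πk) = 0.03618/(4π·12.0) = 2.399×10^-4 K/W
  R_fibreglass batt = (1/1.03 − 1/1.47)/(4πk) = 0.2906/(4π·0.0362) = 0.6388 K/W
  R_expanded polystyrene = (1/1.47 − 1/1.79)/(4πk) = 0.1216/(4π·0.0349) = 0.2773 K/W
ΣR = 2.399×10^-4 + 0.6388 + 0.2773 = 0.9163 K/W
Q = ΔT/ΣR = (-180 °C − 22.5 °C)/0.9163 = -221 W
(Negative Q ⇒ heat flows inward; heat gain = 221 W.)

Q = 221 W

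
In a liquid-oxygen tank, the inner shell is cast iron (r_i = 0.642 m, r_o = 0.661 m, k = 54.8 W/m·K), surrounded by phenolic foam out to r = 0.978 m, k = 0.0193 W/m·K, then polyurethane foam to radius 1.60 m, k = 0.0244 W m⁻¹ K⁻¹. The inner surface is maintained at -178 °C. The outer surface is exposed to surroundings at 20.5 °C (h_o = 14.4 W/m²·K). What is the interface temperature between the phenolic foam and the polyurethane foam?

T = -57.1 °C

Resistance network (inner→outer):
  R_cast iron = (1/0.642 − 1/0.661)/(4πk) = 0.04477/(4π·54.8) = 6.502×10^-5 K/W
  R_phenolic foam = (1/0.661 − 1/0.978)/(4πk) = 0.4904/(4π·0.0193) = 2.022 K/W
  R_polyurethane foam = (1/0.978 − 1/1.60)/(4πk) = 0.3975/(4π·0.0244) = 1.296 K/W
  R_conv,out = 1/(4πr²h) = 1/(4π·1.60²·14.4) = 0.002159 K/W
ΣR = 6.502×10^-5 + 2.022 + 1.296 + 0.002159 = 3.320 K/W
Q = ΔT/ΣR = (-178 °C − 20.5 °C)/3.320 = -59.79 W
From the inner boundary to the phenolic foam/polyurethane foam interface, ΣR_partial = 2.022 K/W.
T_interface = T_in − Q·ΣR_partial = -178 °C − (-59.79)(2.022) = -57.1 °C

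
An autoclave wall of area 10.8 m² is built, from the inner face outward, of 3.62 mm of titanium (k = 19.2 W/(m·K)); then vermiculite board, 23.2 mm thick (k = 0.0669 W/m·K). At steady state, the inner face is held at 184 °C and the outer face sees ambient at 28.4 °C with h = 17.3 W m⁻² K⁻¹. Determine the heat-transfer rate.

Treat each layer as a resistance in series:
  R_titanium = L/(kA) = 0.00362/(19.2·10.8) = 1.746×10^-5 K/W
  R_vermiculite board = L/(kA) = 0.0232/(0.0669·10.8) = 0.03211 K/W
  R_conv,out = 1/(hA) = 1/(17.3·10.8) = 0.005352 K/W
ΣR = 1.746×10^-5 + 0.03211 + 0.005352 = 0.03748 K/W
Q = ΔT/ΣR = (184 °C − 28.4 °C)/0.03748 = 4150 W

Q = 4.15 kW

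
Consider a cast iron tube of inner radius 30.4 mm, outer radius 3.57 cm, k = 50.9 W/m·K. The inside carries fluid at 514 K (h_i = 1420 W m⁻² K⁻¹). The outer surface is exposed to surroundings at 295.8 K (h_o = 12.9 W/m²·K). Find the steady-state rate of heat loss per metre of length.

Q' = 624 W/m

Treat each layer as a resistance in series:
  R'_conv,in = 1/(2πr h) = 1/(2π·0.0304·1420) = 0.003687 m·K/W
  R'_cast iron = ln(0.0357/0.0304)/(2πk) = 0.1607/(2π·50.9) = 5.025×10^-4 m·K/W
  R'_conv,out = 1/(2πr h) = 1/(2π·0.0357·12.9) = 0.3456 m·K/W
ΣR = 0.003687 + 5.025×10^-4 + 0.3456 = 0.3498 m·K/W
Q' = ΔT/ΣR = (514 K − 295.8 K)/0.3498 = 624 W/m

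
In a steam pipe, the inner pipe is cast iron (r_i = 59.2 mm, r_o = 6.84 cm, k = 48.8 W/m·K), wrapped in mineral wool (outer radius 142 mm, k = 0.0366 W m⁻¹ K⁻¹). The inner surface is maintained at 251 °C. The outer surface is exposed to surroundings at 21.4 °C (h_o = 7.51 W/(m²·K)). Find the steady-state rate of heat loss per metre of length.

Q' = 69.0 W/m

Series thermal resistances, inner to outer:
  R'_cast iron = ln(0.0684/0.0592)/(2πk) = 0.1445/(2π·48.8) = 4.711×10^-4 m·K/W
  R'_mineral wool = ln(0.142/0.0684)/(2πk) = 0.7305/(2π·0.0366) = 3.176 m·K/W
  R'_conv,out = 1/(2πr h) = 1/(2π·0.142·7.51) = 0.1492 m·K/W
ΣR = 4.711×10^-4 + 3.176 + 0.1492 = 3.326 m·K/W
Q' = ΔT/ΣR = (251 °C − 21.4 °C)/3.326 = 69.0 W/m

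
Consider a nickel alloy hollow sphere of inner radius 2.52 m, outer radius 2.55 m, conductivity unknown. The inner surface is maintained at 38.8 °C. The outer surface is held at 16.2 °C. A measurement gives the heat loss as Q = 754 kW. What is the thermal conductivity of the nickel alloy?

ΣR = ΔT/Q = |38.8 − 16.2|/7.54×10^5 = 2.997×10^-5 K/W
(1/r₁−1/r₂)/(4πk) = 2.997×10^-5 ⇒ k = 0.004669/(4π·2.997×10^-5) = 12.4 W/m·K

k = 12.4 W/m·K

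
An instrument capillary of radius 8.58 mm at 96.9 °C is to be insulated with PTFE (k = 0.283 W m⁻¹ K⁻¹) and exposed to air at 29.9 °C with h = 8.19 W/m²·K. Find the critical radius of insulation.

r_cr = 3.46 cm

For a cylinder, r_cr = k_ins/h = 0.283/8.19 = 0.0346 m = 3.46 cm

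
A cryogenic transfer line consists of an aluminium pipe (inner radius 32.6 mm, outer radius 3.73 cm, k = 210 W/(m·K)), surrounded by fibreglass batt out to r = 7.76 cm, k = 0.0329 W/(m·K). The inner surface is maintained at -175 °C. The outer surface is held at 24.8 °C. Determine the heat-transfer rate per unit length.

Series thermal resistances, inner to outer:
  R'_aluminium = ln(0.0373/0.0326)/(2πk) = 0.1347/(2π·210) = 1.021×10^-4 m·K/W
  R'_fibreglass batt = ln(0.0776/0.0373)/(2πk) = 0.7326/(2π·0.0329) = 3.544 m·K/W
ΣR = 1.021×10^-4 + 3.544 = 3.544 m·K/W
Q' = ΔT/ΣR = (-175 °C − 24.8 °C)/3.544 = -56.4 W/m
(Negative Q' ⇒ heat flows inward; heat gain = 56.4 W/m.)

Q' = 56.4 W/m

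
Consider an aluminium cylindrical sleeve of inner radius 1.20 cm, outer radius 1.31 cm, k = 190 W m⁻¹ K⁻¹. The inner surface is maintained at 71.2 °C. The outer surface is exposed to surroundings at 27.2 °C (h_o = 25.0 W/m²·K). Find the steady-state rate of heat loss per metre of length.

Series thermal resistances, inner to outer:
  R'_aluminium = ln(0.0131/0.0120)/(2πk) = 0.08771/(2π·190) = 7.347×10^-5 m·K/W
  R'_conv,out = 1/(2πr h) = 1/(2π·0.0131·25.0) = 0.4860 m·K/W
ΣR = 7.347×10^-5 + 0.4860 = 0.4861 m·K/W
Q' = ΔT/ΣR = (71.2 °C − 27.2 °C)/0.4861 = 90.5 W/m

Q' = 90.5 W/m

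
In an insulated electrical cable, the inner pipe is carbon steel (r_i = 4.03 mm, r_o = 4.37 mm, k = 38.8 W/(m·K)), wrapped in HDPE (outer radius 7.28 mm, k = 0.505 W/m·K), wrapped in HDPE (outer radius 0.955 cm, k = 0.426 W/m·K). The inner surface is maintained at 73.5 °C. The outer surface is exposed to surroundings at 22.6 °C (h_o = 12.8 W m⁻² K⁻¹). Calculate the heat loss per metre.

Q' = 32.5 W/m

Resistance network (inner→outer):
  R'_carbon steel = ln(0.00437/0.00403)/(2πk) = 0.08100/(2π·38.8) = 3.322×10^-4 m·K/W
  R'_HDPE = ln(0.00728/0.00437)/(2πk) = 0.5104/(2π·0.505) = 0.1608 m·K/W
  R'_HDPE = ln(0.00955/0.00728)/(2πk) = 0.2714/(2π·0.426) = 0.1014 m·K/W
  R'_conv,out = 1/(2πr h) = 1/(2π·0.00955·12.8) = 1.302 m·K/W
ΣR = 3.322×10^-4 + 0.1608 + 0.1014 + 1.302 = 1.565 m·K/W
Q' = ΔT/ΣR = (73.5 °C − 22.6 °C)/1.565 = 32.5 W/m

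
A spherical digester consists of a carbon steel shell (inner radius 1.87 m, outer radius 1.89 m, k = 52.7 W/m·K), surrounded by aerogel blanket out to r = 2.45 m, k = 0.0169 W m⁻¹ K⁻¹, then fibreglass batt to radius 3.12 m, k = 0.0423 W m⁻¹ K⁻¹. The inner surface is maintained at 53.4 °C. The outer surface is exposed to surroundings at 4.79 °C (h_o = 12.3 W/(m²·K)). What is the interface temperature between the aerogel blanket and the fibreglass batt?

T = 15.7 °C

Resistance network (inner→outer):
  R_carbon steel = (1/1.87 − 1/1.89)/(4πk) = 0.005659/(4π·52.7) = 8.545×10^-6 K/W
  R_aerogel blanket = (1/1.89 − 1/2.45)/(4πk) = 0.1209/(4π·0.0169) = 0.5695 K/W
  R_fibreglass batt = (1/2.45 − 1/3.12)/(4πk) = 0.08765/(4π·0.0423) = 0.1649 K/W
  R_conv,out = 1/(4πr²h) = 1/(4π·3.12²·12.3) = 6.646×10^-4 K/W
ΣR = 8.545×10^-6 + 0.5695 + 0.1649 + 6.646×10^-4 = 0.7351 K/W
Q = ΔT/ΣR = (53.4 °C − 4.79 °C)/0.7351 = 66.13 W
From the inner boundary to the aerogel blanket/fibreglass batt interface, ΣR_partial = 0.5695 K/W.
T_interface = T_in − Q·ΣR_partial = 53.4 °C − (66.13)(0.5695) = 15.7 °C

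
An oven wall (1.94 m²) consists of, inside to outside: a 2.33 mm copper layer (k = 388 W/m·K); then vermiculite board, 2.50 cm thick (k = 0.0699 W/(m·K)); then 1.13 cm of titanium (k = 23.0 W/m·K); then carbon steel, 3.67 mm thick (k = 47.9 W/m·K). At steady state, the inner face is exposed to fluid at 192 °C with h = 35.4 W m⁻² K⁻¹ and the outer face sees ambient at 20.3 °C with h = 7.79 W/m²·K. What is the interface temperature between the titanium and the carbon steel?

Series thermal resistances, inner to outer:
  R_conv,in = 1/(hA) = 1/(35.4·1.94) = 0.01456 K/W
  R_copper = L/(kA) = 0.00233/(388·1.94) = 3.095×10^-6 K/W
  R_vermiculite board = L/(kA) = 0.0250/(0.0699·1.94) = 0.1844 K/W
  R_titanium = L/(kA) = 0.0113/(23.0·1.94) = 2.532×10^-4 K/W
  R_carbon steel = L/(kA) = 0.00367/(47.9·1.94) = 3.949×10^-5 K/W
  R_conv,out = 1/(hA) = 1/(7.79·1.94) = 0.06617 K/W
ΣR = 0.01456 + 3.095×10^-6 + 0.1844 + 2.532×10^-4 + 3.949×10^-5 + 0.06617 = 0.2654 K/W
Q = ΔT/ΣR = (192 °C − 20.3 °C)/0.2654 = 646.9 W
From the inner boundary to the titanium/carbon steel interface, ΣR_partial = 0.1992 K/W.
T_interface = T_in − Q·ΣR_partial = 192 °C − (646.9)(0.1992) = 63.1 °C

T = 63.1 °C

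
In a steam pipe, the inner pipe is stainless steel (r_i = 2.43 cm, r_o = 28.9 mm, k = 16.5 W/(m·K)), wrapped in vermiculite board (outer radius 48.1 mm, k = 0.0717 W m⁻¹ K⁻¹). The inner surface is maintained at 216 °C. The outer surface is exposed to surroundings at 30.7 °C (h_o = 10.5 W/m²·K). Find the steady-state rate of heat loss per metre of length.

Resistance network (inner→outer):
  R'_stainless steel = ln(0.0289/0.0243)/(2πk) = 0.1734/(2π·16.5) = 0.001672 m·K/W
  R'_vermiculite board = ln(0.0481/0.0289)/(2πk) = 0.5094/(2π·0.0717) = 1.131 m·K/W
  R'_conv,out = 1/(2πr h) = 1/(2π·0.0481·10.5) = 0.3151 m·K/W
ΣR = 0.001672 + 1.131 + 0.3151 = 1.448 m·K/W
Q' = ΔT/ΣR = (216 °C − 30.7 °C)/1.448 = 128 W/m

Q' = 128 W/m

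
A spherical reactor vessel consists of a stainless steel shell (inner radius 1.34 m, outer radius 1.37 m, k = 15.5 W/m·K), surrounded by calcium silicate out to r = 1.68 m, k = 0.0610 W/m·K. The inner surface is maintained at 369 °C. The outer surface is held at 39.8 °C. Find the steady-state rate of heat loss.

Treat each layer as a resistance in series:
  R_stainless steel = (1/1.34 − 1/1.37)/(4πk) = 0.01634/(4π·15.5) = 8.390×10^-5 K/W
  R_calcium silicate = (1/1.37 − 1/1.68)/(4πk) = 0.1347/(4π·0.0610) = 0.1757 K/W
ΣR = 8.390×10^-5 + 0.1757 = 0.1758 K/W
Q = ΔT/ΣR = (369 °C − 39.8 °C)/0.1758 = 1870 W

Q = 1870 W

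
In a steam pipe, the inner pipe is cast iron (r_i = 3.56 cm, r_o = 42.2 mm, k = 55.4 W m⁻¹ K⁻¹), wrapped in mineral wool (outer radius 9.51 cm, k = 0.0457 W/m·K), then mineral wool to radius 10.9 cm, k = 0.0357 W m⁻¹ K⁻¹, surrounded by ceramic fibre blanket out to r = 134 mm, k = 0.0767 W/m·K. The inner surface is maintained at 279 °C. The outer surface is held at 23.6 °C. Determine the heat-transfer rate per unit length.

Resistance network (inner→outer):
  R'_cast iron = ln(0.0422/0.0356)/(2πk) = 0.1701/(2π·55.4) = 4.886×10^-4 m·K/W
  R'_mineral wool = ln(0.0951/0.0422)/(2πk) = 0.8125/(2π·0.0457) = 2.830 m·K/W
  R'_mineral wool = ln(0.109/0.0951)/(2πk) = 0.1364/(2π·0.0357) = 0.6082 m·K/W
  R'_ceramic fibre blanket = ln(0.134/0.109)/(2πk) = 0.2065/(2π·0.0767) = 0.4285 m·K/W
ΣR = 4.886×10^-4 + 2.830 + 0.6082 + 0.4285 = 3.867 m·K/W
Q' = ΔT/ΣR = (279 °C − 23.6 °C)/3.867 = 66.0 W/m

Q' = 66.0 W/m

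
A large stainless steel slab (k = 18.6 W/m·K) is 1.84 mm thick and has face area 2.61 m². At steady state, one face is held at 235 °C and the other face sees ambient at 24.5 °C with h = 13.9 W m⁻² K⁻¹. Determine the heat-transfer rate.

Resistance network (inner→outer):
  R_stainless steel = L/(kA) = 0.00184/(18.6·2.61) = 3.790×10^-5 K/W
  R_conv,out = 1/(hA) = 1/(13.9·2.61) = 0.02756 K/W
ΣR = 3.790×10^-5 + 0.02756 = 0.02760 K/W
Q = ΔT/ΣR = (235 °C − 24.5 °C)/0.02760 = 7630 W

Q = 7.63 kW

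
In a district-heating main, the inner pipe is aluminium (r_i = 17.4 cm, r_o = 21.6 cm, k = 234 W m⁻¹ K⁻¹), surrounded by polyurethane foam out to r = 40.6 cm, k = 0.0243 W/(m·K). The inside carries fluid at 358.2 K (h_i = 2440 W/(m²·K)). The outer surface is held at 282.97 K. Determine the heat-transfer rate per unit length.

Q' = 18.2 W/m

Series thermal resistances, inner to outer:
  R'_conv,in = 1/(2πr h) = 1/(2π·0.174·2440) = 3.749×10^-4 m·K/W
  R'_aluminium = ln(0.216/0.174)/(2πk) = 0.2162/(2π·234) = 1.471×10^-4 m·K/W
  R'_polyurethane foam = ln(0.406/0.216)/(2πk) = 0.6311/(2π·0.0243) = 4.133 m·K/W
ΣR = 3.749×10^-4 + 1.471×10^-4 + 4.133 = 4.134 m·K/W
Q' = ΔT/ΣR = (358.2 K − 282.97 K)/4.134 = 18.2 W/m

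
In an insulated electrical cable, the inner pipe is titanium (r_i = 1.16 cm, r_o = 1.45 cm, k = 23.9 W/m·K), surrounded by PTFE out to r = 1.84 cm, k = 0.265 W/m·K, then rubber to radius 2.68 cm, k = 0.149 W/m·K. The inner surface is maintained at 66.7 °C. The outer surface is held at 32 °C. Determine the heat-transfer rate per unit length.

Series thermal resistances, inner to outer:
  R'_titanium = ln(0.0145/0.0116)/(2πk) = 0.2231/(2π·23.9) = 0.001486 m·K/W
  R'_PTFE = ln(0.0184/0.0145)/(2πk) = 0.2382/(2π·0.265) = 0.1431 m·K/W
  R'_rubber = ln(0.0268/0.0184)/(2πk) = 0.3761/(2π·0.149) = 0.4017 m·K/W
ΣR = 0.001486 + 0.1431 + 0.4017 = 0.5463 m·K/W
Q' = ΔT/ΣR = (66.7 °C − 32 °C)/0.5463 = 63.5 W/m

Q' = 63.5 W/m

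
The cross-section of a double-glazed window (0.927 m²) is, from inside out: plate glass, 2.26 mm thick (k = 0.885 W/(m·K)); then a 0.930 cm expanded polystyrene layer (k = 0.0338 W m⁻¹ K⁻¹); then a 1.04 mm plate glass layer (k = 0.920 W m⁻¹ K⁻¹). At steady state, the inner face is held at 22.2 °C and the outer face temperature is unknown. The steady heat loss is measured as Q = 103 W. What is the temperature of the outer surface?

Series resistances:
  R_plate glass = L/(kA) = 0.00226/(0.885·0.927) = 0.002755 K/W
  R_expanded polystyrene = L/(kA) = 0.00930/(0.0338·0.927) = 0.2968 K/W
  R_plate glass = L/(kA) = 0.00104/(0.920·0.927) = 0.001219 K/W
ΣR = 0.3008 K/W
ΔT = Q·ΣR = 103 × 0.3008 = 30.98 K
Heat flows outward, so T_out = T_in − ΔT = 22.2 − 30.98 = -8.78 °C

T_out = -8.78 °C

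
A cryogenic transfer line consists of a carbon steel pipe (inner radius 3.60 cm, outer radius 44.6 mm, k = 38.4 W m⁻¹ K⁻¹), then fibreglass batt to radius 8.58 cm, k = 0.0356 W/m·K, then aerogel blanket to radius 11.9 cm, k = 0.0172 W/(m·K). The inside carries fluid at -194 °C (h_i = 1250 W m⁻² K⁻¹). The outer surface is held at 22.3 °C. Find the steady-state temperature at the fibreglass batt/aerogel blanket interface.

T = -87.6 °C

Series thermal resistances, inner to outer:
  R'_conv,in = 1/(2πr h) = 1/(2π·0.0360·1250) = 0.003537 m·K/W
  R'_carbon steel = ln(0.0446/0.0360)/(2πk) = 0.2142/(2π·38.4) = 8.878×10^-4 m·K/W
  R'_fibreglass batt = ln(0.0858/0.0446)/(2πk) = 0.6543/(2π·0.0356) = 2.925 m·K/W
  R'_aerogel blanket = ln(0.119/0.0858)/(2πk) = 0.3271/(2π·0.0172) = 3.027 m·K/W
ΣR = 0.003537 + 8.878×10^-4 + 2.925 + 3.027 = 5.956 m·K/W
Q' = ΔT/ΣR = (-194 °C − 22.3 °C)/5.956 = -36.32 W/m
From the inner boundary to the fibreglass batt/aerogel blanket interface, ΣR_partial = 2.929 m·K/W.
T_interface = T_in − Q'·ΣR_partial = -194 °C − (-36.32)(2.929) = -87.6 °C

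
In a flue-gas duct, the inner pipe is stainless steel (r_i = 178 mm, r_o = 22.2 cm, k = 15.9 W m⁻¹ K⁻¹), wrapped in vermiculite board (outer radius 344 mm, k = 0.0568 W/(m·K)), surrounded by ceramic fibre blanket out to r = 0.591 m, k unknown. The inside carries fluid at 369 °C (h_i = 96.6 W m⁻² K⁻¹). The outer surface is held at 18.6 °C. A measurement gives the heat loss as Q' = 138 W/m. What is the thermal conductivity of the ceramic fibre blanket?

ΣR = ΔT/Q' = |369 − 18.6|/138 = 2.539 m·K/W
Known resistances:
  R'_conv,in = 1/(2πr h) = 1/(2π·0.178·96.6) = 0.009256 m·K/W
  R'_stainless steel = ln(0.222/0.178)/(2πk) = 0.2209/(2π·15.9) = 0.002211 m·K/W
  R'_vermiculite board = ln(0.344/0.222)/(2πk) = 0.4380/(2π·0.0568) = 1.227 m·K/W
R_ceramic fibre blanket = ΣR − ΣR_known = 2.539 − 1.238 = 1.301 m·K/W
ln(r₂/r₁)/(2πk) = 1.301 ⇒ k = 0.5412/(2π·1.301) = 0.0662 W/m·K

k = 0.0662 W/m·K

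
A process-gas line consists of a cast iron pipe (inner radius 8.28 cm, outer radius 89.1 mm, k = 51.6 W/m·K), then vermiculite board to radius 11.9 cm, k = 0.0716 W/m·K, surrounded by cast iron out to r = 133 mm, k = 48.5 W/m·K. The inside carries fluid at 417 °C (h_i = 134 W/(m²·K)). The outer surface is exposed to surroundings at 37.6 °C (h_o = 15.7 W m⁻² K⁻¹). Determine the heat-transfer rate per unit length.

Series thermal resistances, inner to outer:
  R'_conv,in = 1/(2πr h) = 1/(2π·0.0828·134) = 0.01434 m·K/W
  R'_cast iron = ln(0.0891/0.0828)/(2πk) = 0.07333/(2π·51.6) = 2.262×10^-4 m·K/W
  R'_vermiculite board = ln(0.119/0.0891)/(2πk) = 0.2894/(2π·0.0716) = 0.6432 m·K/W
  R'_cast iron = ln(0.133/0.119)/(2πk) = 0.1112/(2π·48.5) = 3.650×10^-4 m·K/W
  R'_conv,out = 1/(2πr h) = 1/(2π·0.133·15.7) = 0.07622 m·K/W
ΣR = 0.01434 + 2.262×10^-4 + 0.6432 + 3.650×10^-4 + 0.07622 = 0.7344 m·K/W
Q' = ΔT/ΣR = (417 °C − 37.6 °C)/0.7344 = 517 W/m

Q' = 517 W/m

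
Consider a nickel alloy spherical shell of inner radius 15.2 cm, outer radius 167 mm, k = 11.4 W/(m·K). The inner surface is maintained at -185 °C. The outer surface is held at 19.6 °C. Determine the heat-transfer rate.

Q = 49.6 kW

Q = 4πk·ΔT/(1/r₁ − 1/r₂) = 4π × 11.4 × 204.6 / (1/0.152 − 1/0.167) = 49600 W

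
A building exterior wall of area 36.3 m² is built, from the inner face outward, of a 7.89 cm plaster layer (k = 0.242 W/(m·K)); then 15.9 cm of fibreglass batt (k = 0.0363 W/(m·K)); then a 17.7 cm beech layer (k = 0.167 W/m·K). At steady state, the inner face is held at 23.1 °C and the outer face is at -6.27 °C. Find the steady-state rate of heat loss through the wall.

Q = 185 W

Resistance network (inner→outer):
  R_plaster = L/(kA) = 0.0789/(0.242·36.3) = 0.008982 K/W
  R_fibreglass batt = L/(kA) = 0.159/(0.0363·36.3) = 0.1207 K/W
  R_beech = L/(kA) = 0.177/(0.167·36.3) = 0.02920 K/W
ΣR = 0.008982 + 0.1207 + 0.02920 = 0.1589 K/W
Q = ΔT/ΣR = (23.1 °C − -6.27 °C)/0.1589 = 185 W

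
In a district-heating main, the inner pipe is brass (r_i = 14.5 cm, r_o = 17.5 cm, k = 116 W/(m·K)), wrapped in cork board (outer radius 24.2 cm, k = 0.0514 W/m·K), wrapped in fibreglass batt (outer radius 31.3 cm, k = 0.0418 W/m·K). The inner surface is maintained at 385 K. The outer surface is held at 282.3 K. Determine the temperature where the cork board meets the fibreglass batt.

Resistance network (inner→outer):
  R'_brass = ln(0.175/0.145)/(2πk) = 0.1881/(2π·116) = 2.580×10^-4 m·K/W
  R'_cork board = ln(0.242/0.175)/(2πk) = 0.3242/(2π·0.0514) = 1.004 m·K/W
  R'_fibreglass batt = ln(0.313/0.242)/(2πk) = 0.2573/(2π·0.0418) = 0.9795 m·K/W
ΣR = 2.580×10^-4 + 1.004 + 0.9795 = 1.984 m·K/W
Q' = ΔT/ΣR = (385 K − 282.3 K)/1.984 = 51.76 W/m
From the inner boundary to the cork board/fibreglass batt interface, ΣR_partial = 1.004 m·K/W.
T_interface = T_in − Q'·ΣR_partial = 385 K − (51.76)(1.004) = 333.0 K

T = 333.0 K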